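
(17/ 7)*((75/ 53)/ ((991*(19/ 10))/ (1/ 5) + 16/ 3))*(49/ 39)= 17850/38941591 = 0.00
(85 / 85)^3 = 1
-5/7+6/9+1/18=1/126 = 0.01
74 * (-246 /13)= -18204/13 = -1400.31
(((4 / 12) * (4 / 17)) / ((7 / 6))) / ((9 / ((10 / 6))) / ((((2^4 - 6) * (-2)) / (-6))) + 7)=400/51289 = 0.01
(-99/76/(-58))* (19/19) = 99/4408 = 0.02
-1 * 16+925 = 909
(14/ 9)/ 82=7/369 = 0.02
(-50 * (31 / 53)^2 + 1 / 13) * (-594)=369373554/36517 = 10115.11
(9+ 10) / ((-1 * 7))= -19/7 = -2.71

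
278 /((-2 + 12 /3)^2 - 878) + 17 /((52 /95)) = 698527/22724 = 30.74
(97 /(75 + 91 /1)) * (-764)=-37054/83 = -446.43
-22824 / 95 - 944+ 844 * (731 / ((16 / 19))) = 277954989/380 = 731460.50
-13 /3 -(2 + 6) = -37/3 = -12.33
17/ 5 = 3.40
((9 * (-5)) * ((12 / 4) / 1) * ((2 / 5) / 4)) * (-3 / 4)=81/8 = 10.12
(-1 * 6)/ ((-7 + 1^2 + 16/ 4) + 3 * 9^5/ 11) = -66/177125 = 0.00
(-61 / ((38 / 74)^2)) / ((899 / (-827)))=69061943/324539 = 212.80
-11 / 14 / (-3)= 11/42 = 0.26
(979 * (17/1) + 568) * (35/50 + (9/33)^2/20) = 29310333/2420 = 12111.71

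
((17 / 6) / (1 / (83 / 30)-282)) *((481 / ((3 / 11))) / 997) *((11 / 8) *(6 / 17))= -0.01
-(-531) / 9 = 59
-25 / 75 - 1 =-4/3 = -1.33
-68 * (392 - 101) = -19788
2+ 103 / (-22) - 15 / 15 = -81/22 = -3.68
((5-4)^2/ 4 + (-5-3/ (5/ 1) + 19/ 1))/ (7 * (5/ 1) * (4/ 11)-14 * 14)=-143/1920 = -0.07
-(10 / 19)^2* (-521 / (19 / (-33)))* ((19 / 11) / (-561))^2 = -52100/21925563 = 0.00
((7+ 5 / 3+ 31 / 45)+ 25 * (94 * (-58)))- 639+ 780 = -6126734/45 = -136149.64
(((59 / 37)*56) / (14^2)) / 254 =59/32893 = 0.00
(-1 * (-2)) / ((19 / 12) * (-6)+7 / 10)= -5/22 = -0.23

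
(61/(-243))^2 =3721/59049 = 0.06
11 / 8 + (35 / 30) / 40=1.40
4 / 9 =0.44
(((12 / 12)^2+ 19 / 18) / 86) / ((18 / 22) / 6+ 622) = 407/10593738 = 0.00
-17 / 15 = -1.13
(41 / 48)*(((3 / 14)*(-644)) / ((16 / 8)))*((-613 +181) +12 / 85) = 8653911/340 = 25452.68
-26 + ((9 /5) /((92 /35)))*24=-220/23 = -9.57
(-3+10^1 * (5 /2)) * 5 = 110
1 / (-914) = -1/914 = 0.00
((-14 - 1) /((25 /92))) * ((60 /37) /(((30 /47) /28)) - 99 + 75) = -481344/185 = -2601.86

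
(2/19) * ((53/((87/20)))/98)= 1060/80997 = 0.01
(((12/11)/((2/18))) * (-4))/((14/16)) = -3456/77 = -44.88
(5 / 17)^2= 0.09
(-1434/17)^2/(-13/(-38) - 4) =-78141528/40171 = -1945.22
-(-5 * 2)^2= -100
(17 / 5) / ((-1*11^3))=-17/6655 = 0.00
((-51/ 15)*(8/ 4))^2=46.24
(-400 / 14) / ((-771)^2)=-200/4161087 = 0.00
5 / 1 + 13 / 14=83/14 = 5.93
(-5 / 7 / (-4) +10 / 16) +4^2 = 941/56 = 16.80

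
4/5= 0.80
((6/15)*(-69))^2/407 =1.87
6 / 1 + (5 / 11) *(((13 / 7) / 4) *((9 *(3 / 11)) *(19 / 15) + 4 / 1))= 25411/3388 = 7.50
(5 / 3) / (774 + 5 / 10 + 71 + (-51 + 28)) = 2/987 = 0.00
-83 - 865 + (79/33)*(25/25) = -31205/33 = -945.61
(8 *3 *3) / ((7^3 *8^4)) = 9/175616 = 0.00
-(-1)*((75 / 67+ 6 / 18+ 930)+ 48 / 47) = 8809082/9447 = 932.47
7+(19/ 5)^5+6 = 2516724/3125 = 805.35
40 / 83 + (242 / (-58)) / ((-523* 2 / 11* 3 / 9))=1544779/2517722 = 0.61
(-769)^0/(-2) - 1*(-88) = 175/2 = 87.50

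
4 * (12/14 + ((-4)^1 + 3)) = -4/7 = -0.57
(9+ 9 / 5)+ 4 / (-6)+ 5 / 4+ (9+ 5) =1523/60 = 25.38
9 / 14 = 0.64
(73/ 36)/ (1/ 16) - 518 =-4370/9 = -485.56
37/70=0.53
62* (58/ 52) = 899/13 = 69.15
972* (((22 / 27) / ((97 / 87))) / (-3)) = -22968/97 = -236.78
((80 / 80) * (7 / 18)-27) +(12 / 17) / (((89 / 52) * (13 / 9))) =-716951/27234 = -26.33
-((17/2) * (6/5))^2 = -2601/25 = -104.04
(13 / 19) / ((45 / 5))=13/171 = 0.08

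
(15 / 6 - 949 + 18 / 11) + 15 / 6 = -10366/11 = -942.36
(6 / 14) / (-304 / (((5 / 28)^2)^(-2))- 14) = -5488/183233 = -0.03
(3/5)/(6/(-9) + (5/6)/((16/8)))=-12/5 = -2.40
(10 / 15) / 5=2/15 = 0.13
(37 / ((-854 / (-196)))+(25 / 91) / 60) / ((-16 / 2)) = -565961/532896 = -1.06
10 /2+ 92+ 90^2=8197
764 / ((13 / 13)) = 764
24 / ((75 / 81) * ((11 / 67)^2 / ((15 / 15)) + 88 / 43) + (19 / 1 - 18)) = 31270374/3804401 = 8.22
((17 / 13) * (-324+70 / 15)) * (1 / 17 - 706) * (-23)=-264430034/39 = -6780257.28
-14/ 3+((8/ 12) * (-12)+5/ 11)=-403/33 = -12.21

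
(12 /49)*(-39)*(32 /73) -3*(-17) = 167451/3577 = 46.81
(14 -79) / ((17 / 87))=-5655/17 = -332.65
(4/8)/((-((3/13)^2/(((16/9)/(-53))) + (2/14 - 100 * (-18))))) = -9464/34043053 = 0.00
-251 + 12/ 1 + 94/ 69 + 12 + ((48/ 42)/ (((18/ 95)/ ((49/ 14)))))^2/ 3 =-77.08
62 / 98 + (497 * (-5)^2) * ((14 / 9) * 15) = 42617843/147 = 289917.30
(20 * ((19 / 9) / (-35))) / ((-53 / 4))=304/3339 = 0.09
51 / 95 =0.54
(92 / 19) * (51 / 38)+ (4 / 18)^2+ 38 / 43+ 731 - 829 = -113877206/1257363 = -90.57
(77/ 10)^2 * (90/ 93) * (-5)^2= 88935/62 = 1434.44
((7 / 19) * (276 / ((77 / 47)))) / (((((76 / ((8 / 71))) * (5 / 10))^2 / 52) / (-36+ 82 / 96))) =-1.00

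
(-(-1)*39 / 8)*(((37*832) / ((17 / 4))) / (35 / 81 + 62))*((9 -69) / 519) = -65.39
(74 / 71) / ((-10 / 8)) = -296/355 = -0.83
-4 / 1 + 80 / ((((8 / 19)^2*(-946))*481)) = -4.00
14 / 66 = 7/33 = 0.21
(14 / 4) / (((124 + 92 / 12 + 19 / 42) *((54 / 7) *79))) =343/7890678 = 0.00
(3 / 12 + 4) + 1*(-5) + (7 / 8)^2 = 1/64 = 0.02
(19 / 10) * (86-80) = 57/5 = 11.40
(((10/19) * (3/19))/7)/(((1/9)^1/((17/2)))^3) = 53723655/10108 = 5314.96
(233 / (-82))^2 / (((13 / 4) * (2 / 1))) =54289/43706 = 1.24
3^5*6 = 1458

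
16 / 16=1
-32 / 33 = -0.97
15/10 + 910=1823/2 = 911.50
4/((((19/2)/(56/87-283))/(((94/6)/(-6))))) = 4618220/14877 = 310.43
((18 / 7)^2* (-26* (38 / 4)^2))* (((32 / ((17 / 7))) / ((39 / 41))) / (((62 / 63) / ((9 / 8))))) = -129479148/527 = -245690.98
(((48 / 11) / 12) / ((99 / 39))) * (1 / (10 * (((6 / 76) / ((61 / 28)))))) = 15067/38115 = 0.40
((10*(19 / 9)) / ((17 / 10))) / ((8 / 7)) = 3325/306 = 10.87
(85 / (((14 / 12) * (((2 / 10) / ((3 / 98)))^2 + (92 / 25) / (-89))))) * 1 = 1.71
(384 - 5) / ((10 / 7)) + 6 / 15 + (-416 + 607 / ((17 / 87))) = 502539/170 = 2956.11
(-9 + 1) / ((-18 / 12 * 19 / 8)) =128/57 = 2.25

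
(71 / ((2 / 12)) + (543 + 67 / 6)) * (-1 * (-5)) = 29405/6 = 4900.83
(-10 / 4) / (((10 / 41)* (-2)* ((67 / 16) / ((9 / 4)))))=2.75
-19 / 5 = -3.80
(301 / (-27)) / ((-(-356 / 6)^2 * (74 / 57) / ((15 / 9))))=28595/7033848 = 0.00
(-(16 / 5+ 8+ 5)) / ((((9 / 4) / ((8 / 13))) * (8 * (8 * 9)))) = -1/130 = -0.01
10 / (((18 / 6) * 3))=10/9 = 1.11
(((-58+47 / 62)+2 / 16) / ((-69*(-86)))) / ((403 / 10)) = -70825/296533848 = 0.00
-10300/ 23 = -447.83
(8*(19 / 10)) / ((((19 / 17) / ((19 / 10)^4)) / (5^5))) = 2215457/4 = 553864.25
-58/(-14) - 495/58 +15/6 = -384/203 = -1.89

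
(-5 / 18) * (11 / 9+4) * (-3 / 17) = 235/918 = 0.26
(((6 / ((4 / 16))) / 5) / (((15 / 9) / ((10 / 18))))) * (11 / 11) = 8/5 = 1.60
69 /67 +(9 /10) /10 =7503/6700 = 1.12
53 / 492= 0.11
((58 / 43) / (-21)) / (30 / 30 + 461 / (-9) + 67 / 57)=3306/2524487 = 0.00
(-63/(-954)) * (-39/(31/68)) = -9282/1643 = -5.65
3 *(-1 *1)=-3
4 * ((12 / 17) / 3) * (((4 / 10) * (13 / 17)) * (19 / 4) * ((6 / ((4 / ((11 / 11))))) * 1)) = 2964/1445 = 2.05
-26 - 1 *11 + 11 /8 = -285/8 = -35.62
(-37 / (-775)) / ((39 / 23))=851/30225 = 0.03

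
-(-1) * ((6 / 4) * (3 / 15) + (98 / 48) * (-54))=-2199/20 = -109.95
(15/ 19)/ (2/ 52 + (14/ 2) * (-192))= -390/663917 = 0.00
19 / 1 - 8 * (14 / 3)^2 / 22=1097/99 = 11.08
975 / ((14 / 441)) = 61425/2 = 30712.50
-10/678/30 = -1/2034 = 0.00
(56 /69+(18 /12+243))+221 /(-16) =255575/1104 = 231.50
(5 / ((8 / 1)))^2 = 25/64 = 0.39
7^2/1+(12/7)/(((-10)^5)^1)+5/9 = 78049973/1575000 = 49.56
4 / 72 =0.06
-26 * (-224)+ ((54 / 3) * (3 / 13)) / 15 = 378578/65 = 5824.28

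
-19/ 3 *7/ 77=-19/33 = -0.58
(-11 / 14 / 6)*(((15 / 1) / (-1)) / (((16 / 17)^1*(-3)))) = -935/1344 = -0.70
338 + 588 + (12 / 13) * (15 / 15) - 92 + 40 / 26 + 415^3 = 929164749/13 = 71474211.46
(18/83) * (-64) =-1152/83 = -13.88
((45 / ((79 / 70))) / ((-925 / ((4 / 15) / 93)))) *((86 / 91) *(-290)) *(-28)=-1117312/1177969 = -0.95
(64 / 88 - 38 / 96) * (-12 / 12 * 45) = -14.91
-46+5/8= -363/8 = -45.38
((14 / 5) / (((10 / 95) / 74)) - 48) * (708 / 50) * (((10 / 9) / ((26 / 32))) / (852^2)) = 2266072/44234775 = 0.05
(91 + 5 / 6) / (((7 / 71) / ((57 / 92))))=743299/1288 = 577.10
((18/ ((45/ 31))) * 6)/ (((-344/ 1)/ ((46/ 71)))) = -2139/15265 = -0.14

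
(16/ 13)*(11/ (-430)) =-88/2795 = -0.03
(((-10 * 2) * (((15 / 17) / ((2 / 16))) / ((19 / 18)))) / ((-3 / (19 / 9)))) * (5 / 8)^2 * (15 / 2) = 9375/34 = 275.74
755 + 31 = 786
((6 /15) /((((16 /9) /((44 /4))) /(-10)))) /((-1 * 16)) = 99/64 = 1.55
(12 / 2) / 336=1/56 = 0.02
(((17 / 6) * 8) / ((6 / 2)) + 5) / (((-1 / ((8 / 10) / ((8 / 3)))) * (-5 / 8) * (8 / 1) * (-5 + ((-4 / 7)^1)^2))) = -5537/34350 = -0.16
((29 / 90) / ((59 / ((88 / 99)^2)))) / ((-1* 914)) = -464/98280135 = 0.00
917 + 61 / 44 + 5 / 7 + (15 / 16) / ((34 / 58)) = 19283139/20944 = 920.70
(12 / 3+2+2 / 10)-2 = 21/5 = 4.20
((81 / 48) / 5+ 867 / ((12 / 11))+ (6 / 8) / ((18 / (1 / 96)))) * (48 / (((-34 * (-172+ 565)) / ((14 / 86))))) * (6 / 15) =-3771523/20278800 = -0.19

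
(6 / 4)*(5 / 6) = 5/4 = 1.25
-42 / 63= -2/3 = -0.67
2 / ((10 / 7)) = 7/5 = 1.40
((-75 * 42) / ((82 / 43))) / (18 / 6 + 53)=-9675/328 = -29.50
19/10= 1.90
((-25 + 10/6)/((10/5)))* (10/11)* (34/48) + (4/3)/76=-56393/7524 = -7.50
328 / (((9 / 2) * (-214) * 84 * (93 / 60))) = -1640/626913 = 0.00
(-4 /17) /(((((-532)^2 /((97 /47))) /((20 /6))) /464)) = -112520/42400533 = 0.00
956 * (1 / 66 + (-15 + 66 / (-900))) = -3958796/275 = -14395.62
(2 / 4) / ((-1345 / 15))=-3/538 = -0.01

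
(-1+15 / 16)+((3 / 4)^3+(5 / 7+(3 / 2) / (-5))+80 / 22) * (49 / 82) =753381/288640 = 2.61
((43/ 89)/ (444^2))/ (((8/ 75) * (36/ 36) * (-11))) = -1075/514656384 = 0.00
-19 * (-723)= 13737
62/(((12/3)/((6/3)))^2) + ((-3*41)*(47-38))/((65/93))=-203887/130 = -1568.36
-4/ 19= -0.21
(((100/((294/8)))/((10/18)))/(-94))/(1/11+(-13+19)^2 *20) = -1320/18242063 = 0.00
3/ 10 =0.30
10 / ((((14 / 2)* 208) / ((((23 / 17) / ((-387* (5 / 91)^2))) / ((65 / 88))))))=-1771/164475 = -0.01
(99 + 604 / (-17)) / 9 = 7.05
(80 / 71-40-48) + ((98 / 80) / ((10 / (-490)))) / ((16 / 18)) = -3507999/22720 = -154.40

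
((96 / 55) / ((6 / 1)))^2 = 256/3025 = 0.08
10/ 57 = 0.18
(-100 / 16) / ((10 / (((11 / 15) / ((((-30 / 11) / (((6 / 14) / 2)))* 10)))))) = 121/33600 = 0.00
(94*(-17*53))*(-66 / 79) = 5589804/79 = 70757.01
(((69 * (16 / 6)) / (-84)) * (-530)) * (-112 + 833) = 2511140/3 = 837046.67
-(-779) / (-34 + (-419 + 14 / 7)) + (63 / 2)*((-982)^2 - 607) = 667855843/22 = 30357083.77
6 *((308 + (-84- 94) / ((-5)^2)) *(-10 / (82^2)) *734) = -16563444/8405 = -1970.67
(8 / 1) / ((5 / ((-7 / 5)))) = -2.24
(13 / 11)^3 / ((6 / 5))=10985/7986 = 1.38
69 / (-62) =-69/62 = -1.11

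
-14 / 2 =-7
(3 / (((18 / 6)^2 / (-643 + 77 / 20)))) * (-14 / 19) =29827/190 = 156.98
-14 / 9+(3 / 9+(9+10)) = 160/9 = 17.78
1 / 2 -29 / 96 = 19/96 = 0.20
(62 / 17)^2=3844/289 = 13.30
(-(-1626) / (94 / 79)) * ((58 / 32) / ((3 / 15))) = 12384.20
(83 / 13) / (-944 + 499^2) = 83/3224741 = 0.00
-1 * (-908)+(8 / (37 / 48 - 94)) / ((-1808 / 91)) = 459155084/505675 = 908.00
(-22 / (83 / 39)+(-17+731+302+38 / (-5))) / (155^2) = 414196/9970375 = 0.04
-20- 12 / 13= -272/13 = -20.92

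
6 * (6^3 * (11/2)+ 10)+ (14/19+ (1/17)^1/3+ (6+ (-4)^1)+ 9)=6976564/969 = 7199.76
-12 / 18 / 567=-2/1701 = 0.00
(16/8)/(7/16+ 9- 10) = -32/9 = -3.56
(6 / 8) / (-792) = -1/1056 = 0.00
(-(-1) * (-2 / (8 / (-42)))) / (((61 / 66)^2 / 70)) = 3201660/3721 = 860.43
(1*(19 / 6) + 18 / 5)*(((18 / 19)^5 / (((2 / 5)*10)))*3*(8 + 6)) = 671269032/12380495 = 54.22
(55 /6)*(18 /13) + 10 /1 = 295/13 = 22.69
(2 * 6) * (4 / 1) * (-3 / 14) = -72/7 = -10.29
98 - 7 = 91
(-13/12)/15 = -13/180 = -0.07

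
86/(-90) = -43/45 = -0.96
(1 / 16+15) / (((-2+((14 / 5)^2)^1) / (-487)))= -2934175/2336 = -1256.07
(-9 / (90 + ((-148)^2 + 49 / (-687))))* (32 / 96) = -2061/15109829 = 0.00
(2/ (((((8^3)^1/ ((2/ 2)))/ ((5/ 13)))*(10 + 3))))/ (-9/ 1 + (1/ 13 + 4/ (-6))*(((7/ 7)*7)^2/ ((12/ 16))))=-45/18507008 = 0.00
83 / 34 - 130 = -4337/34 = -127.56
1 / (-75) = -1/75 = -0.01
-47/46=-1.02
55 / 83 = 0.66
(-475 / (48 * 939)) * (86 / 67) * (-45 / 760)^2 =-9675/204005888 = 0.00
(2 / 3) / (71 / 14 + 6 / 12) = 14/117 = 0.12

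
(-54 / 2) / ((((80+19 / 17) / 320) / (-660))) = 96940800/1379 = 70297.90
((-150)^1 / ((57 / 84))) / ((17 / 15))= -63000/323 = -195.05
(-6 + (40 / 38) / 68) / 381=-1933/123063 = -0.02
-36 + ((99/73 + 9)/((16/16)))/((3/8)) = -612/73 = -8.38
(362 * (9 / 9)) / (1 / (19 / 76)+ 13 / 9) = 3258/49 = 66.49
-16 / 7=-2.29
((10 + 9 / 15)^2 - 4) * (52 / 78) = 1806/25 = 72.24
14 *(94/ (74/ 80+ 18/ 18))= 7520/11 = 683.64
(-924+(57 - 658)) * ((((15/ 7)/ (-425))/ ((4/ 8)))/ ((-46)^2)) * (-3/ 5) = -549/125902 = 0.00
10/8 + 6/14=47/28 = 1.68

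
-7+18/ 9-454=-459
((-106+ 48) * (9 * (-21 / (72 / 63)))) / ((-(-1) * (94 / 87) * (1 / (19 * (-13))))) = -824468463/376 = -2192735.27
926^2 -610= 856866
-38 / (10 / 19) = -361/5 = -72.20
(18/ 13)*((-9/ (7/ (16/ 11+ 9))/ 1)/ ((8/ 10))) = -46575/2002 = -23.26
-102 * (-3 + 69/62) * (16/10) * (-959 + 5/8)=-45748989/155 = -295154.77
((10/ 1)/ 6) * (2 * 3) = 10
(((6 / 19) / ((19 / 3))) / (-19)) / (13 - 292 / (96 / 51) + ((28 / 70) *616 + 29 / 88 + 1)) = -3960/159355147 = 0.00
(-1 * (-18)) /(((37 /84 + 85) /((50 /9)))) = 8400/7177 = 1.17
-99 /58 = -1.71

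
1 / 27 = 0.04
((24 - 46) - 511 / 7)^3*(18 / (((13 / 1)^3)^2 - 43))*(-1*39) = 100312875/804461 = 124.70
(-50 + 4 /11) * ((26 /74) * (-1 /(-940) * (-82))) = 145509/95645 = 1.52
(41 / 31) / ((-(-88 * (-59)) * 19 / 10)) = -205/1529044 = 0.00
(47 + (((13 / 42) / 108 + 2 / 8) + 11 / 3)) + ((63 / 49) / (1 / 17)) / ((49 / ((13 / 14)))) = 79867489/1555848 = 51.33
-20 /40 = -1/2 = -0.50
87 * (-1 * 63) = -5481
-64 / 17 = -3.76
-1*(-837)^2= -700569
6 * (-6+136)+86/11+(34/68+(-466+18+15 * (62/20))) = 4255/11 = 386.82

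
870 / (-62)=-435/31 = -14.03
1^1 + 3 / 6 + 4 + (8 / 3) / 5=181/30 = 6.03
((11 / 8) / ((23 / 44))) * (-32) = -84.17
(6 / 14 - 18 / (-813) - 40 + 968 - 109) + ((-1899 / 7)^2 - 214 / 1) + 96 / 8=985479599/13279 = 74213.39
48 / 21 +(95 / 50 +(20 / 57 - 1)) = 14111/3990 = 3.54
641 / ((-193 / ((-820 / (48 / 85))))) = 11169425/2316 = 4822.72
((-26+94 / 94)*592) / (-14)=7400/7 = 1057.14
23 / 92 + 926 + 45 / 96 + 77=32119/32 = 1003.72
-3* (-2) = 6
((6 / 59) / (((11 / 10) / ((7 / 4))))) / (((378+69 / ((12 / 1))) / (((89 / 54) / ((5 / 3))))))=1246/2988645 = 0.00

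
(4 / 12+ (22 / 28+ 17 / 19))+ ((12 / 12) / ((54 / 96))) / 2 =6949/2394 = 2.90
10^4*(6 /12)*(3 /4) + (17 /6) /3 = 67517/18 = 3750.94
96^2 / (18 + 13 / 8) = 73728/157 = 469.61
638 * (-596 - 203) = -509762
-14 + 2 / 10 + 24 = 51/5 = 10.20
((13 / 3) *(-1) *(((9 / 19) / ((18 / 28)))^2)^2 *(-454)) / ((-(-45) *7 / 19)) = 32390176/925965 = 34.98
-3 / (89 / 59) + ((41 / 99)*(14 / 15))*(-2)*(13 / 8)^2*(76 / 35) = -16973839/2643300 = -6.42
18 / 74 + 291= 10776/37 = 291.24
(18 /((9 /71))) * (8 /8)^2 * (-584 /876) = -284/3 = -94.67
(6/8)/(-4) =-3/16 = -0.19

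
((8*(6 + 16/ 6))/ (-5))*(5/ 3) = -23.11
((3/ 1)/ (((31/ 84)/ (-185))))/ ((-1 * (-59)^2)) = 46620/107911 = 0.43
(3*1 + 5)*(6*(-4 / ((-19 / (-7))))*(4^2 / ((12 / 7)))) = -12544/19 = -660.21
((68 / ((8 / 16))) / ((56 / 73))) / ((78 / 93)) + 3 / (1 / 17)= 47753/182 = 262.38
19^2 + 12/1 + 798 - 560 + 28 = 639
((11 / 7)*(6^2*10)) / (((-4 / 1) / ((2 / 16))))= -495/28 = -17.68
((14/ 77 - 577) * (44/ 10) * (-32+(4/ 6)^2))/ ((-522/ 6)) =-26696/29 = -920.55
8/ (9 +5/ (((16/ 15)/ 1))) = 128/219 = 0.58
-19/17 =-1.12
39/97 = 0.40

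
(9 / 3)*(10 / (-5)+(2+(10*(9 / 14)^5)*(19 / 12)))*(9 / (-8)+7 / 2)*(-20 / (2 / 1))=-532917225/4302592 = -123.86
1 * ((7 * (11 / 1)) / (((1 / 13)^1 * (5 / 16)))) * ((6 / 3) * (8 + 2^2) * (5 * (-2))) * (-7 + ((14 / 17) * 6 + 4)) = -25369344/17 = -1492314.35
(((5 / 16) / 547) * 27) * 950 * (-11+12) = 64125/4376 = 14.65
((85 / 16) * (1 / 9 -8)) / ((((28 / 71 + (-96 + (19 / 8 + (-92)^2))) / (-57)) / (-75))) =-203530375/9509194 = -21.40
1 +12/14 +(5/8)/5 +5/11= 1501/616 = 2.44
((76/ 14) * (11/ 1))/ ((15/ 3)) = 418/35 = 11.94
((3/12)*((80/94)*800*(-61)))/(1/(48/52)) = -9584.29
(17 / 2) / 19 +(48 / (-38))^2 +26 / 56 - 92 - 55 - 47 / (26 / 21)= -23975227/131404 = -182.45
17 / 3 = 5.67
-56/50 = -28/25 = -1.12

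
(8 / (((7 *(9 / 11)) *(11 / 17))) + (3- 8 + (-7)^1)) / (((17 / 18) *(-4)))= 2.61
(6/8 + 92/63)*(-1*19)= -10583/252 = -42.00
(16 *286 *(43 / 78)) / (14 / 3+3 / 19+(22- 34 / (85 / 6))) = 718960/6961 = 103.28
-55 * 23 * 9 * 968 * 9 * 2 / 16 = -12398265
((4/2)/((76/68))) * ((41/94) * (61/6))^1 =42517/5358 = 7.94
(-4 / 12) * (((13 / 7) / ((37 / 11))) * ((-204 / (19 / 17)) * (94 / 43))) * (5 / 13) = 5976520/211603 = 28.24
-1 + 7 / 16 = -9/16 = -0.56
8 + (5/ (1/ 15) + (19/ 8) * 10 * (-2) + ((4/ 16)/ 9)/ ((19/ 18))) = 675/19 = 35.53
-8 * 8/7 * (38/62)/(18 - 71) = 1216/11501 = 0.11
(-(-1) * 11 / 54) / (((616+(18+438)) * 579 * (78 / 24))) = 11/108930744 = 0.00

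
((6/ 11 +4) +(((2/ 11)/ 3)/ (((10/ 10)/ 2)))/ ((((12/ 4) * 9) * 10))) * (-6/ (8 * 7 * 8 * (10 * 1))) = -5063/831600 = -0.01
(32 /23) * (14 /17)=448/391 = 1.15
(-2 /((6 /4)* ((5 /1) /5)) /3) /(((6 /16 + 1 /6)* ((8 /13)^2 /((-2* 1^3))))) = 13/3 = 4.33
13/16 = 0.81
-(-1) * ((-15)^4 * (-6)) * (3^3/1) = -8201250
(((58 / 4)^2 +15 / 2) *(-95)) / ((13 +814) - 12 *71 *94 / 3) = 82745/103476 = 0.80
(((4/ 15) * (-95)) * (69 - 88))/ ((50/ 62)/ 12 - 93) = -179056/34571 = -5.18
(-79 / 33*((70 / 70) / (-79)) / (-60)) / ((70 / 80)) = -2/3465 = 0.00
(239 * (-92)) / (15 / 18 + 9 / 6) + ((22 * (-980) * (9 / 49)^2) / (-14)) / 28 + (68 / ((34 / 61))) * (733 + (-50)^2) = 924395629/2401 = 385004.43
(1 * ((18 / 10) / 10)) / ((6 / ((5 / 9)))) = 0.02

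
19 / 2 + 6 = 31/2 = 15.50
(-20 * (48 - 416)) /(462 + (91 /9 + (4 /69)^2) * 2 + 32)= 8760240/612061 = 14.31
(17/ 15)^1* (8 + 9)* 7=2023/15 = 134.87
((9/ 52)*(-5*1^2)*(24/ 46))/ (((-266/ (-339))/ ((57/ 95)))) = -27459/79534 = -0.35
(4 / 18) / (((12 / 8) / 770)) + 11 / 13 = 40337/351 = 114.92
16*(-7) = -112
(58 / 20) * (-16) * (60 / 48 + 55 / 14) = -1682/7 = -240.29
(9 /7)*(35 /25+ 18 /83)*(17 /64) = 102663/185920 = 0.55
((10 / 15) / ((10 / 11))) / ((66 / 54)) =3/5 = 0.60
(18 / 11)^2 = 324/121 = 2.68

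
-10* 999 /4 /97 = -4995/194 = -25.75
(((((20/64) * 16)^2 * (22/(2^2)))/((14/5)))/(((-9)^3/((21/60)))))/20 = -55/46656 = 0.00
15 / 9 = 5/3 = 1.67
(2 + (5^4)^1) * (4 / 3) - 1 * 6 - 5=825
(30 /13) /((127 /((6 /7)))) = 180/11557 = 0.02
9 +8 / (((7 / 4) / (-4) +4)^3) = 1699505/185193 = 9.18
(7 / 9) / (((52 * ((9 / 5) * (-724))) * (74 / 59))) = -2065/225662112 = 0.00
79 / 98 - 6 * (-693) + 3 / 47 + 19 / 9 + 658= 199766041/41454 = 4818.98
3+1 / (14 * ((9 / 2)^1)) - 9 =-377/63 = -5.98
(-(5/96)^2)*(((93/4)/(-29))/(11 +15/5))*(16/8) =775/2494464 = 0.00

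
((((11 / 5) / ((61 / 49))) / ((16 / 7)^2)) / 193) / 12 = 26411/180833280 = 0.00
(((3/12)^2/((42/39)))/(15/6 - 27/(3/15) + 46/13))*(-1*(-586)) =-49517/187768 = -0.26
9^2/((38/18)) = 729/19 = 38.37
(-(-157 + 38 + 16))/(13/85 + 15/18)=52530/503 = 104.43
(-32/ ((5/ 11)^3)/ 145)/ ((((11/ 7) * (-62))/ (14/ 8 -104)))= -1385692/561875 = -2.47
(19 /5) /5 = 19/25 = 0.76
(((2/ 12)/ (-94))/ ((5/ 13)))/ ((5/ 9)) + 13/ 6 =30433/14100 = 2.16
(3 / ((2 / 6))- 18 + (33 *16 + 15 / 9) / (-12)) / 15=-1913/540 = -3.54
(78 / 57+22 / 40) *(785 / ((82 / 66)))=3776949/3116 = 1212.11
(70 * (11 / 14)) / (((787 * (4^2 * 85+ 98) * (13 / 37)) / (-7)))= -14245/14916798 = 0.00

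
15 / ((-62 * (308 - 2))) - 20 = -126485/6324 = -20.00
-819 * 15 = -12285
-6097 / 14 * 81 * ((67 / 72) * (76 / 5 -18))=3676491/40 = 91912.28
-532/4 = -133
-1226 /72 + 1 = -577/36 = -16.03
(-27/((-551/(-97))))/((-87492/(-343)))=-0.02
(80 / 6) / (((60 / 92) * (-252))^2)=529/1071630 = 0.00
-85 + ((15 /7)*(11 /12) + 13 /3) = -6611/84 = -78.70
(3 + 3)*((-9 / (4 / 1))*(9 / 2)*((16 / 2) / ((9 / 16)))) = -864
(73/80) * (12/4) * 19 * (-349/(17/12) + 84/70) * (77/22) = -303474213/6800 = -44628.56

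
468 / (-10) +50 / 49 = -11216/245 = -45.78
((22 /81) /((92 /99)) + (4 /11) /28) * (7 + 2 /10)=19462/8855 = 2.20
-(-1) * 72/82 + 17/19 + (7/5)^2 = 72696/19475 = 3.73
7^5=16807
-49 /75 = -0.65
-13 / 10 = -1.30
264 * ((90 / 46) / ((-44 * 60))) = -9/46 = -0.20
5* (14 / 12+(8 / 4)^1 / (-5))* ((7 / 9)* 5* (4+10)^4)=15462440/27 = 572682.96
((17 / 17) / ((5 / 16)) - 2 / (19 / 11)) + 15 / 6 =863/190 = 4.54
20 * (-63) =-1260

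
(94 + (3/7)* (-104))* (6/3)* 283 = 195836/7 = 27976.57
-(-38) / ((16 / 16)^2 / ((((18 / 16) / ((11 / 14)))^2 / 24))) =3.25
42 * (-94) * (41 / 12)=-13489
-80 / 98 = -40/49 = -0.82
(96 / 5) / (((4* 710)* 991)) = 12/1759025 = 0.00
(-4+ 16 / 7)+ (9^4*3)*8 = 1102236/7 = 157462.29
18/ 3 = 6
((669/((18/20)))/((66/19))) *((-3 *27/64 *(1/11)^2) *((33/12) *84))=-4003965/7744 = -517.04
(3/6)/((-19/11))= -11/38 = -0.29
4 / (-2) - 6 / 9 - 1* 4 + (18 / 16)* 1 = -133/24 = -5.54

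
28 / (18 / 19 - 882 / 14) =-532/1179 = -0.45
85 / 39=2.18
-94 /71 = -1.32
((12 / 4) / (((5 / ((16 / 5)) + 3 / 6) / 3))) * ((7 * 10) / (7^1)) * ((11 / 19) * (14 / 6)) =1120/19 = 58.95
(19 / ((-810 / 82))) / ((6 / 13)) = -10127/2430 = -4.17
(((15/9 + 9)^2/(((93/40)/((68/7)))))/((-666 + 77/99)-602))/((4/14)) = -278528/212133 = -1.31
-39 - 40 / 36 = -40.11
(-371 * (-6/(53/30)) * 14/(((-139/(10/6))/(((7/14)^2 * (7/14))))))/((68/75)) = -275625/9452 = -29.16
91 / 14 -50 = -87/2 = -43.50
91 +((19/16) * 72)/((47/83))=22747/94 = 241.99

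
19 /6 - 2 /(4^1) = 8/3 = 2.67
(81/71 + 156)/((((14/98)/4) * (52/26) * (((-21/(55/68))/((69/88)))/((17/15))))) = -85537/1136 = -75.30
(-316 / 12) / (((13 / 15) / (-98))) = 38710/13 = 2977.69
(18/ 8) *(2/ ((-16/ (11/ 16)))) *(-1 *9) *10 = 4455/256 = 17.40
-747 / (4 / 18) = -6723/2 = -3361.50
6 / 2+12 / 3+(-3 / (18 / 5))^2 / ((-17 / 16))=971/153 = 6.35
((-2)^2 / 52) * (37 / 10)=37/130 = 0.28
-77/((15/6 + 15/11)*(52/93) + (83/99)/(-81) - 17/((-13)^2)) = -294080787/7827020 = -37.57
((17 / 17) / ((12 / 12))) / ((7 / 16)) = 16/7 = 2.29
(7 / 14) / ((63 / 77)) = 11/18 = 0.61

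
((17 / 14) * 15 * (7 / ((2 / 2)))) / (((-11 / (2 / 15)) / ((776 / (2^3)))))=-1649/11 = -149.91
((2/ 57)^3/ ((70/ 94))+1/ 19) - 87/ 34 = -552300971/220379670 = -2.51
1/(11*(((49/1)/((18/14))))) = 9/3773 = 0.00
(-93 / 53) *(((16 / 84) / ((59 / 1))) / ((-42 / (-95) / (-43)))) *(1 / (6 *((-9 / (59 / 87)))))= -126635/18301059 = -0.01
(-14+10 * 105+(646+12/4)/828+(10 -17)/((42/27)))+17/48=3420097/3312 = 1032.64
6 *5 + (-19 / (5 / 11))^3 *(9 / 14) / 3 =-27335487/1750 = -15620.28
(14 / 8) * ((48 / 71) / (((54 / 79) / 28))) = 30968/639 = 48.46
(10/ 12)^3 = 0.58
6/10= 3/5 = 0.60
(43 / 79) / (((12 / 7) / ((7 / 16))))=2107/15168 = 0.14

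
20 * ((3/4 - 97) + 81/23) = -42655/23 = -1854.57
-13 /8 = -1.62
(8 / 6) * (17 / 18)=34/27 = 1.26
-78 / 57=-26/19 = -1.37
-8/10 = -4/5 = -0.80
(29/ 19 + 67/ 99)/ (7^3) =592/92169 = 0.01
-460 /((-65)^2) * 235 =-4324/169 = -25.59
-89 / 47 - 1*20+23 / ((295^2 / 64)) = -89479541/4090175 = -21.88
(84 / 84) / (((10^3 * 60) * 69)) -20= -82799999/4140000 = -20.00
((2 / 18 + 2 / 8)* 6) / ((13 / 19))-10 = -41/6 = -6.83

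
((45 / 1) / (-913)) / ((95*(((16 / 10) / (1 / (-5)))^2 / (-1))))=9/1110208 = 0.00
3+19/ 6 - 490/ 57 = -277/114 = -2.43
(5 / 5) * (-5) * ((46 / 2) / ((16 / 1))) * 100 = -718.75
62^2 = 3844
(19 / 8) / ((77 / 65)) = 2.00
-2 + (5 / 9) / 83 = -1489/747 = -1.99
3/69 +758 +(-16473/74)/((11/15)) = 8508905/18722 = 454.49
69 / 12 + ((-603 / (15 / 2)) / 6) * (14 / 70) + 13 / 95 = 6093/1900 = 3.21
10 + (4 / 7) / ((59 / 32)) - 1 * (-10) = 20.31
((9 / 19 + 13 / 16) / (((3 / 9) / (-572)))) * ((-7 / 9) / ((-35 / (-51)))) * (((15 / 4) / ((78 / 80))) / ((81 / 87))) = 10601965/1026 = 10333.30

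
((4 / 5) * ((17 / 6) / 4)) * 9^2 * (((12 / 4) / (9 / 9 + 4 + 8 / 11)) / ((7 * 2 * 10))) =1683/9800 = 0.17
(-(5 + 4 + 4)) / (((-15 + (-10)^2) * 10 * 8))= -13/6800 = 0.00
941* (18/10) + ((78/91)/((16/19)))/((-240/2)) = 3794093/2240 = 1693.79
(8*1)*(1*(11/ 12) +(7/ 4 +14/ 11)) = 1040/33 = 31.52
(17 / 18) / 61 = 17/1098 = 0.02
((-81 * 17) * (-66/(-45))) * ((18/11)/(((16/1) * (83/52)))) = -129.40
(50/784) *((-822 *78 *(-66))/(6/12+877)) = 15070/49 = 307.55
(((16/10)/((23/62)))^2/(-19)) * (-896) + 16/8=220932886/251275 = 879.25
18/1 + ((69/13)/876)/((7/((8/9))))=1076212/59787 = 18.00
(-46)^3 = -97336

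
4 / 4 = 1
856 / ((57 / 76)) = 3424/3 = 1141.33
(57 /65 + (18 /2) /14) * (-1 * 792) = -547668/455 = -1203.67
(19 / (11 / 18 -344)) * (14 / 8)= -171/1766 = -0.10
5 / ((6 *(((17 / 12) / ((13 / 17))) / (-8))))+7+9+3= 4451/289 = 15.40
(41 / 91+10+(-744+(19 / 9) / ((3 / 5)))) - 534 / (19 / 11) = -48512452/46683 = -1039.19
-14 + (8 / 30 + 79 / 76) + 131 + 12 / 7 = 957763/7980 = 120.02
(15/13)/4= 15/52 = 0.29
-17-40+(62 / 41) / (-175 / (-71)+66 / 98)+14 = -9516368/223819 = -42.52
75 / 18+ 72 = 457/6 = 76.17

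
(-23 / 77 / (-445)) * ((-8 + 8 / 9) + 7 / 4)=-4439/1233540 = 0.00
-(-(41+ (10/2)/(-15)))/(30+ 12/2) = 61/54 = 1.13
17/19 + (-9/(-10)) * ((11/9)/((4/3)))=1307/760 = 1.72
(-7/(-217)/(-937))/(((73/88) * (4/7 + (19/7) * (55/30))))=-3696/494060423 = 0.00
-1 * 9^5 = -59049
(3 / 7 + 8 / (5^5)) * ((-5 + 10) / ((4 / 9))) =84879/17500 = 4.85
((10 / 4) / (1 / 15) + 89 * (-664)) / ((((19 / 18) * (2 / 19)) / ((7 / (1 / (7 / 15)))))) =-17363199/10 = -1736319.90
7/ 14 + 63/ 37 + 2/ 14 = 1215/518 = 2.35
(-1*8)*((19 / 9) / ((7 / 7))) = -152/9 = -16.89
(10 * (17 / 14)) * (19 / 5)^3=116603/175 = 666.30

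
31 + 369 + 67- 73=394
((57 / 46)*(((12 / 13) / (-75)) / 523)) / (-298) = 57/582504325 = 0.00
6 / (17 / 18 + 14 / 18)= 108/31 = 3.48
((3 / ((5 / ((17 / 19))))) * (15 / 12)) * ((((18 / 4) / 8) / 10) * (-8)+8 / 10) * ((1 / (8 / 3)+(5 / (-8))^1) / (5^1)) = -357/30400 = -0.01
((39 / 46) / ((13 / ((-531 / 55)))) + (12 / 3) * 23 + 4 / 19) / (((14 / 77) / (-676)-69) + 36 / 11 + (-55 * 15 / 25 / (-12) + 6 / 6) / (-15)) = -212567862/153140095 = -1.39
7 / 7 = 1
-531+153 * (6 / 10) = -2196/5 = -439.20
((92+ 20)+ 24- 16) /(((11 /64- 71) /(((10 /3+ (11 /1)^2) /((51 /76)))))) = -72570880/231183 = -313.91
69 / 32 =2.16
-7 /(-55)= 7/55 = 0.13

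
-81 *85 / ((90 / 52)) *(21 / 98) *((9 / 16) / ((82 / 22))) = -590733/4592 = -128.64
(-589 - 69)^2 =432964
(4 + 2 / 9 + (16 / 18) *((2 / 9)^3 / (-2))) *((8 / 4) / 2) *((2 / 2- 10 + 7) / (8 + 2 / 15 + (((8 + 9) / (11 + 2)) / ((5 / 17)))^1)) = -3597100/5364711 = -0.67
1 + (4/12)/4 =13/12 = 1.08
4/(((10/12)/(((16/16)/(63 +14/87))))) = 0.08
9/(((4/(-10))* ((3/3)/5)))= -225/2 = -112.50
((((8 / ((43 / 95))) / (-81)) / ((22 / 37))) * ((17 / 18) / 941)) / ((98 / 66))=-119510/481792941 = 0.00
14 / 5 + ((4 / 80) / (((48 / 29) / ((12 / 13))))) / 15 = 43709/15600 = 2.80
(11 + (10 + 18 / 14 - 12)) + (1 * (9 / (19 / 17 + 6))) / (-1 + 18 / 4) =9018/847 = 10.65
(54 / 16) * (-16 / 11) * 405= -21870/11 = -1988.18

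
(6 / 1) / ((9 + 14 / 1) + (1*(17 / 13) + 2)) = 13/57 = 0.23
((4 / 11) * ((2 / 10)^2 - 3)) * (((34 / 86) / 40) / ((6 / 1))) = -629/354750 = 0.00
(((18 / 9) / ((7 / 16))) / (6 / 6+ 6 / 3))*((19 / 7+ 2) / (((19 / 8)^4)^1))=1441792/6385729 = 0.23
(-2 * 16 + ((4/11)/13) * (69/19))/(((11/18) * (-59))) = 1560024/1763333 = 0.88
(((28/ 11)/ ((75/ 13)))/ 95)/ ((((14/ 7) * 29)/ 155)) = 5642/454575 = 0.01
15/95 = 3/19 = 0.16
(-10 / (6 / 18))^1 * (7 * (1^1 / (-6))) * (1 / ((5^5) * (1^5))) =7/625 = 0.01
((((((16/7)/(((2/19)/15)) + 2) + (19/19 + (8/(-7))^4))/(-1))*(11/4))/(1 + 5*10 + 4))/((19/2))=-1.74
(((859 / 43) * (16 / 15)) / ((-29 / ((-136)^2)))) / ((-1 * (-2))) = -127104512/18705 = -6795.22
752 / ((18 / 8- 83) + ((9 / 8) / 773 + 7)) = -10.20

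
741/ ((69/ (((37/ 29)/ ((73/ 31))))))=283309/48691 = 5.82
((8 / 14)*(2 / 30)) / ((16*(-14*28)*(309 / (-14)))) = 1/3633840 = 0.00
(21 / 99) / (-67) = -7/2211 = 0.00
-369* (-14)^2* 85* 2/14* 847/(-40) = 37192617/2 = 18596308.50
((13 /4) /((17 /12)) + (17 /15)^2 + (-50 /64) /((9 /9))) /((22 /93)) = 10614121/897600 = 11.83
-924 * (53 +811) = -798336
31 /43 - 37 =-1560/43 = -36.28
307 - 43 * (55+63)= -4767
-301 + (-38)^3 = -55173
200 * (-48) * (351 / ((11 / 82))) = -276307200/11 = -25118836.36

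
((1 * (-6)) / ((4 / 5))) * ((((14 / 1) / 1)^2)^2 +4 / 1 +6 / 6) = -576315/2 = -288157.50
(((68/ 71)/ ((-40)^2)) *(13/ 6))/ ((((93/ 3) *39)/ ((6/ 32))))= 17/84518400 = 0.00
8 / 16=1/2 = 0.50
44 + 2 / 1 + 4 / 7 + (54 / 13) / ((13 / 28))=65678/1183 = 55.52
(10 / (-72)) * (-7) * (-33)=-32.08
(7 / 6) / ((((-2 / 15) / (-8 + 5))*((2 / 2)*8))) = 105/32 = 3.28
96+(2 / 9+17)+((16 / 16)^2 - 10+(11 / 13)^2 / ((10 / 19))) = 1605911/15210 = 105.58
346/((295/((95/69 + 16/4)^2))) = 33.91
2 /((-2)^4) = 1/8 = 0.12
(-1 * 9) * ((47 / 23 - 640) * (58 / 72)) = 425517/92 = 4625.18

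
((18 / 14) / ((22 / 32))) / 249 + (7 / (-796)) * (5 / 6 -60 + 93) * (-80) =90844766/3815427 = 23.81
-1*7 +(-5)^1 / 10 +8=1/2 = 0.50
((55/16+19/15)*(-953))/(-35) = 1075937/8400 = 128.09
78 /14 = 39/7 = 5.57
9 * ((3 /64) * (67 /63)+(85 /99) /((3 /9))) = 116451/4928 = 23.63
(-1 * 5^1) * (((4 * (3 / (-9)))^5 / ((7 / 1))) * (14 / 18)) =5120/2187 = 2.34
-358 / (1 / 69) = -24702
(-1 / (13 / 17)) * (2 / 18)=-17/117 = -0.15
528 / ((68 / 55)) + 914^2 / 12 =3572213/51 = 70043.39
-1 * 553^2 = -305809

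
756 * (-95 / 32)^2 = 1705725/256 = 6662.99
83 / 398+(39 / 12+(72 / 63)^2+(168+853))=40008925/39004 = 1025.76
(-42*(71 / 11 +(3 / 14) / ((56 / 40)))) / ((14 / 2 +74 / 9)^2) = -1730889/1445213 = -1.20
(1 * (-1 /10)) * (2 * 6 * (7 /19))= -0.44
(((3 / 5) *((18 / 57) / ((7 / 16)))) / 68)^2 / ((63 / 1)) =576/894621175 = 0.00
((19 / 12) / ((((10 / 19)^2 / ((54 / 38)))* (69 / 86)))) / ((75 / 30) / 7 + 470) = 108661/5048500 = 0.02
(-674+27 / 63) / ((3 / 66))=-103730/7 = -14818.57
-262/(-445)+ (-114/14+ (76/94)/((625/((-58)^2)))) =-58605289/18300625 = -3.20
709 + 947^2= 897518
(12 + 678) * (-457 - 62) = -358110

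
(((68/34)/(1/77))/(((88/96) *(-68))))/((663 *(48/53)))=-371/90168 = 0.00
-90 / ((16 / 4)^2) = -45/8 = -5.62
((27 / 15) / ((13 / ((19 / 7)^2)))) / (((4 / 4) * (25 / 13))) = 3249/6125 = 0.53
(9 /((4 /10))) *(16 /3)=120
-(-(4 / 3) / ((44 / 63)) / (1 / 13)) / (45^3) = 91/334125 = 0.00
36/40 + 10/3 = 4.23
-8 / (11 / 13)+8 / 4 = -82/11 = -7.45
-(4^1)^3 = -64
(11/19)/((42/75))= 275/266 = 1.03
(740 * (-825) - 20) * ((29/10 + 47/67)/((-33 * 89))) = 147318476/196779 = 748.65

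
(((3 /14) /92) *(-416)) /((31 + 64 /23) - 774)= 52/39725 = 0.00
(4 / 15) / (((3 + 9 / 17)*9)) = 17/2025 = 0.01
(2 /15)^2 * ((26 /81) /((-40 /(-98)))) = 1274/91125 = 0.01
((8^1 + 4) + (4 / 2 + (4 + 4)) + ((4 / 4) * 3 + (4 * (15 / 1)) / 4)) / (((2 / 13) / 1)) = 260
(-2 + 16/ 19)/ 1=-22/19 = -1.16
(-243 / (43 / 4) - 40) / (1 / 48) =-129216/43 = -3005.02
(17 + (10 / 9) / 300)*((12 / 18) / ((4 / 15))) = 42.51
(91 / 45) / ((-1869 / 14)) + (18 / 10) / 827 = -128887/9936405 = -0.01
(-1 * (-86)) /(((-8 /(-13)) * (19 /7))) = 3913/76 = 51.49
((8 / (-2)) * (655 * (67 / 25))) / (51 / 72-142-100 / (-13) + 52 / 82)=449101536/8504455 = 52.81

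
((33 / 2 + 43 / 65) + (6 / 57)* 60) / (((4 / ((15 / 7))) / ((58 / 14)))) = 5045043/96824 = 52.11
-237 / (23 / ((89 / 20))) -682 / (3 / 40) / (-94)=3300287/64860 = 50.88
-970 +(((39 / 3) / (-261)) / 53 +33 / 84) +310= -255482041/387324 = -659.61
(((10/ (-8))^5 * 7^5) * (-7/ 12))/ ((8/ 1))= 367653125/98304 = 3739.96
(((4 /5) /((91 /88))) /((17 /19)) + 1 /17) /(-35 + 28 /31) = -221433/8175895 = -0.03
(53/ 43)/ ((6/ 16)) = 3.29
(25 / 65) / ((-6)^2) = 5/468 = 0.01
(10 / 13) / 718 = 5/4667 = 0.00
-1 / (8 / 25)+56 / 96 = -61/24 = -2.54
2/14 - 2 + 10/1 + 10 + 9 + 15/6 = 415/14 = 29.64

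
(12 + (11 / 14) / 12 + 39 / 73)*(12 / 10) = 154523/10220 = 15.12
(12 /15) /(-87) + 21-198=-76999/435 = -177.01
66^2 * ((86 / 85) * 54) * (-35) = -8329696.94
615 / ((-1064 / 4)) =-615/266 = -2.31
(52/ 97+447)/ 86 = 43411/8342 = 5.20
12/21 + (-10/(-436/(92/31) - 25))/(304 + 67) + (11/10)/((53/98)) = 9555416/3667335 = 2.61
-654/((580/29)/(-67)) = 2190.90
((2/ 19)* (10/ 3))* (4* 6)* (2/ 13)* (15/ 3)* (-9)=-14400/247 = -58.30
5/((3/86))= 143.33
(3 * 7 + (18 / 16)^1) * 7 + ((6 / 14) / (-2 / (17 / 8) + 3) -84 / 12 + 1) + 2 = 296123/1960 = 151.08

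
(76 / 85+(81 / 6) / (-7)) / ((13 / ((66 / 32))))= -40623/247520 = -0.16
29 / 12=2.42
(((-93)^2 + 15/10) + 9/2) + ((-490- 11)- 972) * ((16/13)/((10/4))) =515439/65 = 7929.83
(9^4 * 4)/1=26244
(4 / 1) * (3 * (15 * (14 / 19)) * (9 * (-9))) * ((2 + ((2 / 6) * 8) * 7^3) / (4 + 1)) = -37422000/19 = -1969578.95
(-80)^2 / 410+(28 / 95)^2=5808144/370025 = 15.70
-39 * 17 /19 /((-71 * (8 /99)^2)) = 6498063/86336 = 75.26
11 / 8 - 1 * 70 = -549/8 = -68.62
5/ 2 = 2.50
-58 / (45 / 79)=-4582/45 = -101.82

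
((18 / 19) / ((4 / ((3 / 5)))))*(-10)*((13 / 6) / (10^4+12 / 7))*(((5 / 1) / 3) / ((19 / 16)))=-2730/6318583 = 0.00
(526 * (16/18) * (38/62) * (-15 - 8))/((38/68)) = -3290656/279 = -11794.47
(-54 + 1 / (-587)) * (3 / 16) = -95097/9392 = -10.13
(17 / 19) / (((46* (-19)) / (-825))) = 14025/16606 = 0.84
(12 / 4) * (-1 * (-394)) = 1182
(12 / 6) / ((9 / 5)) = 10/9 = 1.11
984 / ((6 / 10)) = 1640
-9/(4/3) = -6.75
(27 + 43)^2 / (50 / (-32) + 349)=78400/5559 = 14.10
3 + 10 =13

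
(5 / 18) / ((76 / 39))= 65/456 = 0.14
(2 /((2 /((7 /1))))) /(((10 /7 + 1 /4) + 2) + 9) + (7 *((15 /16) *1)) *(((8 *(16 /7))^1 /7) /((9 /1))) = 18316/7455 = 2.46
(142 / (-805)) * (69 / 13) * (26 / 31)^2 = -22152/33635 = -0.66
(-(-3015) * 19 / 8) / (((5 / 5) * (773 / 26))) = 744705/3092 = 240.85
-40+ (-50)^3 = -125040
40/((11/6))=240/11 = 21.82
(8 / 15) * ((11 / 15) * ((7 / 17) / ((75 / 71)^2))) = 0.14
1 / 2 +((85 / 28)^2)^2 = 52507953/614656 = 85.43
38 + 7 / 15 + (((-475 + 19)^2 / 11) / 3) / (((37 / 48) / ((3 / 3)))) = 50139479/6105 = 8212.85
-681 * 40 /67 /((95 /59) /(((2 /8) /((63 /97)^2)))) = -252029474/1684179 = -149.65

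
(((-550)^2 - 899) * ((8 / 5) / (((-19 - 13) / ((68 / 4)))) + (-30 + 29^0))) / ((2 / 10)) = -180055797/4 = -45013949.25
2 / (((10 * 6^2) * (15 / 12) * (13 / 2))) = 2/2925 = 0.00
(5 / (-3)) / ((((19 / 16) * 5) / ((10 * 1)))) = -160/57 = -2.81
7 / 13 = 0.54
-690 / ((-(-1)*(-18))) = 115/3 = 38.33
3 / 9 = 1/3 = 0.33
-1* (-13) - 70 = -57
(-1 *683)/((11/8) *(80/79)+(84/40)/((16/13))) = -8633120/39167 = -220.42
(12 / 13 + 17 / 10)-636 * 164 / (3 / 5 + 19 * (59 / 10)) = -135210893/146510 = -922.88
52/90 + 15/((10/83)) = 11257/90 = 125.08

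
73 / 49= 1.49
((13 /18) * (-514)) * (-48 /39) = 4112/9 = 456.89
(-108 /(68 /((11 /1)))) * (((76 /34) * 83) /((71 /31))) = -29038878/20519 = -1415.22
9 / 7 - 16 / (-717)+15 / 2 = 88415/10038 = 8.81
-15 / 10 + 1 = -0.50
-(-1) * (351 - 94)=257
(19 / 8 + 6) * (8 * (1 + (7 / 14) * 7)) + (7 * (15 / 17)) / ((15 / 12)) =10419/34 = 306.44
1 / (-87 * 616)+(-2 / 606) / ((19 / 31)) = -555703/102843048 = -0.01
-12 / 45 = -0.27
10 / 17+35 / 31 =905/527 = 1.72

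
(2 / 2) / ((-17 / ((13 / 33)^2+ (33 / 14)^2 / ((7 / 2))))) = -1301855/12699918 = -0.10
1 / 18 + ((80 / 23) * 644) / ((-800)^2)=1063/18000 = 0.06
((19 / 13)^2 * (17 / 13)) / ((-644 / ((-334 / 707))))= 1024879/500155838 = 0.00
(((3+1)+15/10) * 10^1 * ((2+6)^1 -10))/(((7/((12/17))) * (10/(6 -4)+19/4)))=-1760/1547 = -1.14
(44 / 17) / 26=22/221 = 0.10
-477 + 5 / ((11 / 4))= -5227/11 = -475.18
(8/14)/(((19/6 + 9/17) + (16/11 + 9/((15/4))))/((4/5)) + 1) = 17952/327929 = 0.05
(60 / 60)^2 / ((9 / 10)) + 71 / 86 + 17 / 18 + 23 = 10016/387 = 25.88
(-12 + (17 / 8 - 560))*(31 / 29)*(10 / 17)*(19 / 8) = -851.06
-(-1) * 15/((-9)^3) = -5/243 = -0.02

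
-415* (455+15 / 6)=-189862.50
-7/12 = -0.58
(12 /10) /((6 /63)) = 63/5 = 12.60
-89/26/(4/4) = -89/26 = -3.42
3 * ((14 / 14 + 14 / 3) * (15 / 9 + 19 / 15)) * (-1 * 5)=-748/3 = -249.33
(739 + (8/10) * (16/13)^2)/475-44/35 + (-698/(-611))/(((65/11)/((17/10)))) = 83173786/132052375 = 0.63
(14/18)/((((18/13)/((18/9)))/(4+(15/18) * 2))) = 1547/243 = 6.37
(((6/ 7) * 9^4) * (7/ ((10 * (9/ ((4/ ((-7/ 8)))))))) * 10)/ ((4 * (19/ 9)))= -314928/133 = -2367.88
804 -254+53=603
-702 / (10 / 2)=-140.40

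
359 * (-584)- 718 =-210374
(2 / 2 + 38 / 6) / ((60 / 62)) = 341/45 = 7.58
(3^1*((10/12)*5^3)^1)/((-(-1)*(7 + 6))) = 625/26 = 24.04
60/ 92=15/23 = 0.65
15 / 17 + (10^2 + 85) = 185.88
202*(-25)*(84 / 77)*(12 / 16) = -45450/11 = -4131.82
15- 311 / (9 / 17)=-5152/9 = -572.44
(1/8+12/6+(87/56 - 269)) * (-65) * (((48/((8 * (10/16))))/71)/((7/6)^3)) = 250327584/170471 = 1468.45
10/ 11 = 0.91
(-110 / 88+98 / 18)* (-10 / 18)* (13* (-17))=166855/324 = 514.98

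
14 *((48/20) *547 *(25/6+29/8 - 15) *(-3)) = 1987251/5 = 397450.20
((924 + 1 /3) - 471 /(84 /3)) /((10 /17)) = 1295927/840 = 1542.77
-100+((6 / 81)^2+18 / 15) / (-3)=-1097894/10935 = -100.40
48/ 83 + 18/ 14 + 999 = 581502/581 = 1000.86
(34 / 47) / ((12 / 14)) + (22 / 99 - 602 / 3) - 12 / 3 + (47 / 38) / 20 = -203.54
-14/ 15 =-0.93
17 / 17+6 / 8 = 7/4 = 1.75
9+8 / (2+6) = 10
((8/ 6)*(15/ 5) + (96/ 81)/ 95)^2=105925264/6579225 = 16.10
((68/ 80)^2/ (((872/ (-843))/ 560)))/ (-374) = 1.05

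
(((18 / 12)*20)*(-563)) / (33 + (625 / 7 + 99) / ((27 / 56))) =-91206/2287 = -39.88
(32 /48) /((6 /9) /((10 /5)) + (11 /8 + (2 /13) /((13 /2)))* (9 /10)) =0.42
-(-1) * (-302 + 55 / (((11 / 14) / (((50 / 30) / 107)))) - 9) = -99481/321 = -309.91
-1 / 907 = -1/907 = 0.00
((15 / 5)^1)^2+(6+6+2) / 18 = 88/9 = 9.78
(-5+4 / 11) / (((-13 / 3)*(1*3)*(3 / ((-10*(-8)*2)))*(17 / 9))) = 1440/143 = 10.07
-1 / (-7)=1/7 = 0.14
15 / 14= 1.07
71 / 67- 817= -54668/67 = -815.94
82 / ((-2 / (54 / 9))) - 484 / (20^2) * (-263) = 7223/100 = 72.23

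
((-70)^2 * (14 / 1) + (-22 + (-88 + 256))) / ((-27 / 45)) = -343730/3 = -114576.67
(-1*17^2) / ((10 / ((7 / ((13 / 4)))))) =-4046/65 = -62.25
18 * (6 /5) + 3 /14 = 1527/70 = 21.81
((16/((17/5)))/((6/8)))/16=20/51 = 0.39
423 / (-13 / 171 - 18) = -72333/3091 = -23.40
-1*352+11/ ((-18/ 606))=-2167/3 = -722.33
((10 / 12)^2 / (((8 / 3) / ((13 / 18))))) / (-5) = -0.04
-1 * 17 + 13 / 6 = -89/6 = -14.83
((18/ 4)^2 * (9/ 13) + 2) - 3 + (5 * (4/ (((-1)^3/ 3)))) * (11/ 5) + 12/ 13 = -118.06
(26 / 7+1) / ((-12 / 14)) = -11/2 = -5.50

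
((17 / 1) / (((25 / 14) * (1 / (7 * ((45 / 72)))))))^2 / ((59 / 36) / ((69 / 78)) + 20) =143635023/1809400 = 79.38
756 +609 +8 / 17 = 23213/17 = 1365.47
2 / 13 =0.15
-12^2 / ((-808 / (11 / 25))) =0.08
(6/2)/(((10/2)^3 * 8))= 3/1000 = 0.00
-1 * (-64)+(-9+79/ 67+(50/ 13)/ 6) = 148471/2613 = 56.82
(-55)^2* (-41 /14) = -124025/14 = -8858.93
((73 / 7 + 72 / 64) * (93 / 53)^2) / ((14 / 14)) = 5595903/157304 = 35.57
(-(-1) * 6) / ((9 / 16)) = 32/3 = 10.67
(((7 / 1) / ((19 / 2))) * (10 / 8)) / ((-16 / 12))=-105/152 = -0.69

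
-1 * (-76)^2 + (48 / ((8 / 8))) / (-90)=-86648/15 = -5776.53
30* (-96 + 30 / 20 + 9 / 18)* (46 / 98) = -64860/49 = -1323.67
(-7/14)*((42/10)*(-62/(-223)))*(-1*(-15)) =-1953/223 = -8.76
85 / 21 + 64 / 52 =5.28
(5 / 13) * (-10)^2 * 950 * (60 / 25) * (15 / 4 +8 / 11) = 56145000/143 = 392622.38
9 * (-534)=-4806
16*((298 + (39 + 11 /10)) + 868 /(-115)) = 608216/115 = 5288.83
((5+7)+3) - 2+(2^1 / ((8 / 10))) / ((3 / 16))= 79/3 = 26.33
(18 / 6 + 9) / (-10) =-6/5 = -1.20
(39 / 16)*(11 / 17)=429/272 = 1.58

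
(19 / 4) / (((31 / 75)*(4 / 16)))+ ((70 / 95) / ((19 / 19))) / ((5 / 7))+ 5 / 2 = 291551/5890 = 49.50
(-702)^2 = 492804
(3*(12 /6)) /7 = 6/7 = 0.86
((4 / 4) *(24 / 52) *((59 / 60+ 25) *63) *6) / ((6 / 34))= 1669689/65 = 25687.52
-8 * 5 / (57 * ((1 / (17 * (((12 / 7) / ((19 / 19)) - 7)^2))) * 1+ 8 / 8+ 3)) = -930920/5309037 = -0.18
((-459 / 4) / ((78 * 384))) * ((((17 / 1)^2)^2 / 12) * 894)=-23838.49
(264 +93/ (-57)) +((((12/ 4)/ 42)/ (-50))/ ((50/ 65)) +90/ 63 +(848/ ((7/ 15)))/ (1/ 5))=177640679/19000 = 9349.51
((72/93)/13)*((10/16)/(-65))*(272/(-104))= 102/68107 = 0.00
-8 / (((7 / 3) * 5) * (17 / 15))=-72/119 = -0.61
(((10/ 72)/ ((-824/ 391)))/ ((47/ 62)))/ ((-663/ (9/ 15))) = 713/9062352 = 0.00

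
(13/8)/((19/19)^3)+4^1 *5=173/8 = 21.62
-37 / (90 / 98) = -1813/45 = -40.29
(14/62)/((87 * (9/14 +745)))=98/28153983 = 0.00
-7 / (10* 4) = -7/40 = -0.18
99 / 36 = 11/4 = 2.75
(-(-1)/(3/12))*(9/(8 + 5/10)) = 72/17 = 4.24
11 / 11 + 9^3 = 730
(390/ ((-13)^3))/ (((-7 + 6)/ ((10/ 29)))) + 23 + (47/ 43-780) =-159289204/210743 = -755.85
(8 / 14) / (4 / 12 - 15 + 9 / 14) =-24/589 = -0.04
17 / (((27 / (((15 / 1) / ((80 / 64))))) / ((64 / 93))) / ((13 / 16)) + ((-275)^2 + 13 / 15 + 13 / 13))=53040/235968379 = 0.00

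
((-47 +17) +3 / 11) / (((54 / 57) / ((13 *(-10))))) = 134615/33 = 4079.24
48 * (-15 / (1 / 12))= -8640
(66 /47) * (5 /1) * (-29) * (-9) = 86130/47 = 1832.55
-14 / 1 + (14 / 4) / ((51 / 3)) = -469/34 = -13.79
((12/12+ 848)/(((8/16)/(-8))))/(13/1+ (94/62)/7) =-245644/239 = -1027.80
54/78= 9/13 = 0.69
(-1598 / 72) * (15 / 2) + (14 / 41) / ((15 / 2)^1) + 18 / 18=-165.41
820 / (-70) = -82/7 = -11.71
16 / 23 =0.70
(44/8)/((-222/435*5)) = -319/148 = -2.16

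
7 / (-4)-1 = -11/4 = -2.75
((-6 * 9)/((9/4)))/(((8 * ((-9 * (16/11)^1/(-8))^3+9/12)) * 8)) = -0.07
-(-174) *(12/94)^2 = 6264/2209 = 2.84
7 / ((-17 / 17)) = -7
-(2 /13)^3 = -8/2197 = 0.00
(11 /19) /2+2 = 87/38 = 2.29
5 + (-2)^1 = 3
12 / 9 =4/3 = 1.33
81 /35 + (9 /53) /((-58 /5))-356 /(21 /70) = -382278143/322770 = -1184.37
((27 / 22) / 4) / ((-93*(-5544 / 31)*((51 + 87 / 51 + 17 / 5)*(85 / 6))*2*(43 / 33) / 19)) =9/53187904 = 0.00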